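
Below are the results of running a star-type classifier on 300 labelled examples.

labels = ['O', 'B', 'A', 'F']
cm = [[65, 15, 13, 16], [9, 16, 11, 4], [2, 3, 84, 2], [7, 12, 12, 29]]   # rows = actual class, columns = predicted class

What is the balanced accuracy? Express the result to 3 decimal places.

0.601

Balanced accuracy = mean of per-class recall.
  O: recall = 65/109 = 0.5963
  B: recall = 16/40 = 0.4000
  A: recall = 84/91 = 0.9231
  F: recall = 29/60 = 0.4833
Mean = (0.5963 + 0.4000 + 0.9231 + 0.4833) / 4 = 0.601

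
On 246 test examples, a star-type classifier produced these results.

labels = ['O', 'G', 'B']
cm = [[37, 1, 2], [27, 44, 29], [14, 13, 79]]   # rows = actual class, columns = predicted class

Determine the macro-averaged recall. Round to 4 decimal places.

0.7034

Per-class recall (TP/(TP+FN)):
  O: TP=37, FN=1+2=3 → 37/40 = 0.92500
  G: TP=44, FN=27+29=56 → 44/100 = 0.44000
  B: TP=79, FN=14+13=27 → 79/106 = 0.74528
Macro-recall = mean = (0.92500 + 0.44000 + 0.74528) / 3 = 0.7034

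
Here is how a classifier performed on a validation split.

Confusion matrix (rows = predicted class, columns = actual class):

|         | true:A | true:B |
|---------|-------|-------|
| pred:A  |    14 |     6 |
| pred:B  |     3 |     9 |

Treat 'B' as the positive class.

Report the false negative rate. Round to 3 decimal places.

FNR = FN/(FN+TP) = 6/(6+9) = 0.400

0.400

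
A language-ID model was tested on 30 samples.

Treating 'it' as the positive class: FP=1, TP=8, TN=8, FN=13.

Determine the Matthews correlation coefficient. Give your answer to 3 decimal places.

MCC = (TP·TN − FP·FN) / √((TP+FP)(TP+FN)(TN+FP)(TN+FN))
Numerator = 8·8 − 1·13 = 51
Denominator = √(9·21·9·21) = √35721 = 189.0000
MCC = 51 / 189.0000 = 0.270

0.270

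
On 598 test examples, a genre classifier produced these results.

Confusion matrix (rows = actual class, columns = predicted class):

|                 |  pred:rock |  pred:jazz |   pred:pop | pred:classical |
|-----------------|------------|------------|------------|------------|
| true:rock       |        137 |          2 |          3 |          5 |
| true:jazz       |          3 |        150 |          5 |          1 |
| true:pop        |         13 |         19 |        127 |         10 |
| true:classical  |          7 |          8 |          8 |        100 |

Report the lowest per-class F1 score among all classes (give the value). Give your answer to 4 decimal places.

0.8141

Per-class F1 score (2·TP/(2·TP+FP+FN)):
  rock: TP=137, FP=3+13+7=23, FN=2+3+5=10 → 274/307 = 0.89251
  jazz: TP=150, FP=2+19+8=29, FN=3+5+1=9 → 300/338 = 0.88757
  pop: TP=127, FP=3+5+8=16, FN=13+19+10=42 → 254/312 = 0.81410
  classical: TP=100, FP=5+1+10=16, FN=7+8+8=23 → 200/239 = 0.83682
Lowest is class 'pop' with F1 score = 0.8141.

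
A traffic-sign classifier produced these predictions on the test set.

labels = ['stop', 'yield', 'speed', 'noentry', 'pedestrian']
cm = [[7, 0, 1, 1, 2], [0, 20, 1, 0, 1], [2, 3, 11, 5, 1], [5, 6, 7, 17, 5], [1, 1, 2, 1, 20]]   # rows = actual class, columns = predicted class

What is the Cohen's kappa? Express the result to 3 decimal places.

Observed agreement pₒ = trace/N = 75/120 = 0.6250
Expected agreement pₑ = Σ (rowᵢ·colᵢ)/N² = (11·15 + 22·30 + 22·22 + 40·24 + 25·29)/120² = 0.2079
κ = (pₒ − pₑ)/(1 − pₑ) = (0.6250 − 0.2079)/(1 − 0.2079) = 0.527

0.527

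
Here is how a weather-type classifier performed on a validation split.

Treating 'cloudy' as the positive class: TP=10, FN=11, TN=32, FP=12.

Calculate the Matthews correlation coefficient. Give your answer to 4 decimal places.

0.2011

MCC = (TP·TN − FP·FN) / √((TP+FP)(TP+FN)(TN+FP)(TN+FN))
Numerator = 10·32 − 12·11 = 188
Denominator = √(22·21·44·43) = √874104 = 934.9353
MCC = 188 / 934.9353 = 0.2011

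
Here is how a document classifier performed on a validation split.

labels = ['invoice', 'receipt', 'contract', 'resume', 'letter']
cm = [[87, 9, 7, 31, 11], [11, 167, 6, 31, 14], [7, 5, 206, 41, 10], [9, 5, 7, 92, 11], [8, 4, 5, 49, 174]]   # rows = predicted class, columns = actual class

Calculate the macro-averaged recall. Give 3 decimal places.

Per-class recall (TP/(TP+FN)):
  invoice: TP=87, FN=11+7+9+8=35 → 87/122 = 0.7131
  receipt: TP=167, FN=9+5+5+4=23 → 167/190 = 0.8789
  contract: TP=206, FN=7+6+7+5=25 → 206/231 = 0.8918
  resume: TP=92, FN=31+31+41+49=152 → 92/244 = 0.3770
  letter: TP=174, FN=11+14+10+11=46 → 174/220 = 0.7909
Macro-recall = mean = (0.7131 + 0.8789 + 0.8918 + 0.3770 + 0.7909) / 5 = 0.730

0.730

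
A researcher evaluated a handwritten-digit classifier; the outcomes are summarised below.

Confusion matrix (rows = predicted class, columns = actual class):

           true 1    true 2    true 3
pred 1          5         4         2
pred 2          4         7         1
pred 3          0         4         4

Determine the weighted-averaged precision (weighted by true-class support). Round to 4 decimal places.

0.5271

Per-class precision (TP/(TP+FP)):
  1: TP=5, FP=4+2=6 → 5/11 = 0.45455
  2: TP=7, FP=4+1=5 → 7/12 = 0.58333
  3: TP=4, FP=0+4=4 → 4/8 = 0.50000
Weighted-precision = Σ (supportᵢ/N)·precisionᵢ with N=31: (9/31)·0.45455 + (15/31)·0.58333 + (7/31)·0.50000 = 0.5271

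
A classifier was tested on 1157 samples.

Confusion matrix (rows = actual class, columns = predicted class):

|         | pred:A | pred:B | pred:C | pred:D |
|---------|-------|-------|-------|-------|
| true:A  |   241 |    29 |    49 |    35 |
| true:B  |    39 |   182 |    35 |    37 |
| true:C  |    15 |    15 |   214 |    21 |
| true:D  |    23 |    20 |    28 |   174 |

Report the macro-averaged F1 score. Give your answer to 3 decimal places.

0.699

Per-class F1 score (2·TP/(2·TP+FP+FN)):
  A: TP=241, FP=39+15+23=77, FN=29+49+35=113 → 482/672 = 0.7173
  B: TP=182, FP=29+15+20=64, FN=39+35+37=111 → 364/539 = 0.6753
  C: TP=214, FP=49+35+28=112, FN=15+15+21=51 → 428/591 = 0.7242
  D: TP=174, FP=35+37+21=93, FN=23+20+28=71 → 348/512 = 0.6797
Macro-F1 score = mean = (0.7173 + 0.6753 + 0.7242 + 0.6797) / 4 = 0.699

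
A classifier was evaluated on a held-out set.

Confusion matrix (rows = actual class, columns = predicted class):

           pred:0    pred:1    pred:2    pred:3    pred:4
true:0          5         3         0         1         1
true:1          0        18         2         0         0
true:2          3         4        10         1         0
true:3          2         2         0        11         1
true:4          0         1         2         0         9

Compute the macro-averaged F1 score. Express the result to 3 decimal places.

Per-class F1 score (2·TP/(2·TP+FP+FN)):
  0: TP=5, FP=0+3+2+0=5, FN=3+0+1+1=5 → 10/20 = 0.5000
  1: TP=18, FP=3+4+2+1=10, FN=0+2+0+0=2 → 36/48 = 0.7500
  2: TP=10, FP=0+2+0+2=4, FN=3+4+1+0=8 → 20/32 = 0.6250
  3: TP=11, FP=1+0+1+0=2, FN=2+2+0+1=5 → 22/29 = 0.7586
  4: TP=9, FP=1+0+0+1=2, FN=0+1+2+0=3 → 18/23 = 0.7826
Macro-F1 score = mean = (0.5000 + 0.7500 + 0.6250 + 0.7586 + 0.7826) / 5 = 0.683

0.683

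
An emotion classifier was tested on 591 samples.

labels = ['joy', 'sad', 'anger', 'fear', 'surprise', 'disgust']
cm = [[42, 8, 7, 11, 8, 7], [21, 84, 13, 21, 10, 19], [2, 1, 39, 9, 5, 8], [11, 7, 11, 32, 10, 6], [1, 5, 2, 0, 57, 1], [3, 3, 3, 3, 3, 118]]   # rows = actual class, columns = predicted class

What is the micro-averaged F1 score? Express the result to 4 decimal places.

0.6294

Micro-averaging pools counts across classes: ΣTP=372, ΣFP=219, ΣFN=219.
Micro-F1 score = 2·TP/(2·TP+FP+FN) on pooled counts = 0.6294 (equals overall accuracy in single-label multiclass).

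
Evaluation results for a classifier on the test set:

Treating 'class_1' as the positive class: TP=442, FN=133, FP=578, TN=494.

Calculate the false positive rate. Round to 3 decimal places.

0.539

FPR = FP/(FP+TN) = 578/(578+494) = 0.539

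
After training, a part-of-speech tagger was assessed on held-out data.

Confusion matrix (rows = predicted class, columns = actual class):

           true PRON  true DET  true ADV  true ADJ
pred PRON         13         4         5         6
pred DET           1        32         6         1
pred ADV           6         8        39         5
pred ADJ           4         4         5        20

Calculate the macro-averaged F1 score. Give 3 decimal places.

0.633

Per-class F1 score (2·TP/(2·TP+FP+FN)):
  PRON: TP=13, FP=4+5+6=15, FN=1+6+4=11 → 26/52 = 0.5000
  DET: TP=32, FP=1+6+1=8, FN=4+8+4=16 → 64/88 = 0.7273
  ADV: TP=39, FP=6+8+5=19, FN=5+6+5=16 → 78/113 = 0.6903
  ADJ: TP=20, FP=4+4+5=13, FN=6+1+5=12 → 40/65 = 0.6154
Macro-F1 score = mean = (0.5000 + 0.7273 + 0.6903 + 0.6154) / 4 = 0.633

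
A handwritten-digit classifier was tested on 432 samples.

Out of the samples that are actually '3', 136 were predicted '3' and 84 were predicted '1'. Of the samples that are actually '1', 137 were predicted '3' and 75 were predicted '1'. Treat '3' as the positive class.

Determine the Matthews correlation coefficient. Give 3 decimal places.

-0.029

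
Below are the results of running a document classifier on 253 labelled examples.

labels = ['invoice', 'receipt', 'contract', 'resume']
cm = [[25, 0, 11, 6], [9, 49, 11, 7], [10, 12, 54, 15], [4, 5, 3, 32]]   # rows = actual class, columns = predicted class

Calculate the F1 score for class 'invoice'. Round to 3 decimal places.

0.556

Take TP from the diagonal, FP from the rest of the 'invoice' prediction marginal, FN from the rest of the 'invoice' actual marginal.
F1 score = 2·TP/(2·TP+FP+FN).
invoice: TP=25, FP=9+10+4=23, FN=0+11+6=17 → 50/90 = 0.5556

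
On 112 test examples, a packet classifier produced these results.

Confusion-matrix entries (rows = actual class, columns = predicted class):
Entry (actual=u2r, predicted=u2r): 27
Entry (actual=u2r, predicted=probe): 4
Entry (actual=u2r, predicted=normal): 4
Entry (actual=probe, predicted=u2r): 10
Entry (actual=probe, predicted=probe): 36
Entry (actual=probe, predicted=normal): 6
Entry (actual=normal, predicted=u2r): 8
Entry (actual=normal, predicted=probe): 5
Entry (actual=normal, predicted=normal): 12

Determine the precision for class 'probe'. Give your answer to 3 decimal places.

precision = TP/(TP+FP).
probe: TP=36, FP=4+5=9 → 36/45 = 0.8000

0.800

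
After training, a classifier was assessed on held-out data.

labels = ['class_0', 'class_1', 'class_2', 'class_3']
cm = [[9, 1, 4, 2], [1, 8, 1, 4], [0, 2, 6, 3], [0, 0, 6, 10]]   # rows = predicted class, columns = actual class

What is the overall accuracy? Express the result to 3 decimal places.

Accuracy = trace / total = (9+8+6+10=33) / 57 = 33/57 = 0.579

0.579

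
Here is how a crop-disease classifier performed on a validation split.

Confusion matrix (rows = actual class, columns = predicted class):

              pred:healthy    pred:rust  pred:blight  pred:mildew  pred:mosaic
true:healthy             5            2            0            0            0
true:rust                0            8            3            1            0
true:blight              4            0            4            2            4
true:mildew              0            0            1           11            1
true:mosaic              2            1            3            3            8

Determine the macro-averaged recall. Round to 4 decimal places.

0.5967

Per-class recall (TP/(TP+FN)):
  healthy: TP=5, FN=2+0+0+0=2 → 5/7 = 0.71429
  rust: TP=8, FN=0+3+1+0=4 → 8/12 = 0.66667
  blight: TP=4, FN=4+0+2+4=10 → 4/14 = 0.28571
  mildew: TP=11, FN=0+0+1+1=2 → 11/13 = 0.84615
  mosaic: TP=8, FN=2+1+3+3=9 → 8/17 = 0.47059
Macro-recall = mean = (0.71429 + 0.66667 + 0.28571 + 0.84615 + 0.47059) / 5 = 0.5967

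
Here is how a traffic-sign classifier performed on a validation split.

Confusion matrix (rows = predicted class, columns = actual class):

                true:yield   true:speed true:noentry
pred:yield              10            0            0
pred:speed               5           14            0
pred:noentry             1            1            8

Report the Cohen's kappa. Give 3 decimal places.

Observed agreement pₒ = trace/N = 32/39 = 0.8205
Expected agreement pₑ = Σ (rowᵢ·colᵢ)/N² = (16·10 + 15·19 + 8·10)/39² = 0.3452
κ = (pₒ − pₑ)/(1 − pₑ) = (0.8205 − 0.3452)/(1 − 0.3452) = 0.726

0.726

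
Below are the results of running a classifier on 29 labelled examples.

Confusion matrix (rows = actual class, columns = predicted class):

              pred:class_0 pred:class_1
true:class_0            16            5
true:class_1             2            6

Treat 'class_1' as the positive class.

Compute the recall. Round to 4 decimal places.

0.7500

Recall = TP/(TP+FN) = 6/(6+2) = 6/8 = 0.7500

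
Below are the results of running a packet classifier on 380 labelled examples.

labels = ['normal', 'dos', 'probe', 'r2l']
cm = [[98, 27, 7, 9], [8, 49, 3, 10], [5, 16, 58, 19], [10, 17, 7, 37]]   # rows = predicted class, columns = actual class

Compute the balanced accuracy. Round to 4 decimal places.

0.6315

Balanced accuracy = mean of per-class recall.
  normal: recall = 98/121 = 0.80992
  dos: recall = 49/109 = 0.44954
  probe: recall = 58/75 = 0.77333
  r2l: recall = 37/75 = 0.49333
Mean = (0.80992 + 0.44954 + 0.77333 + 0.49333) / 4 = 0.6315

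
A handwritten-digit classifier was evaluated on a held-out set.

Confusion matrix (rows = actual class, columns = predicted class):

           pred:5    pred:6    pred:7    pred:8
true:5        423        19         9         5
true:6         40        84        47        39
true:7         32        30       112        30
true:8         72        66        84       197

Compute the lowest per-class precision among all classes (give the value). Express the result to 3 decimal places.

0.422

Per-class precision (TP/(TP+FP)):
  5: TP=423, FP=40+32+72=144 → 423/567 = 0.7460
  6: TP=84, FP=19+30+66=115 → 84/199 = 0.4221
  7: TP=112, FP=9+47+84=140 → 112/252 = 0.4444
  8: TP=197, FP=5+39+30=74 → 197/271 = 0.7269
Lowest is class '6' with precision = 0.422.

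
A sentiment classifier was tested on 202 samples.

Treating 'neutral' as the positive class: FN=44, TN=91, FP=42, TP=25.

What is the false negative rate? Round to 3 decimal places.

0.638

FNR = FN/(FN+TP) = 44/(44+25) = 0.638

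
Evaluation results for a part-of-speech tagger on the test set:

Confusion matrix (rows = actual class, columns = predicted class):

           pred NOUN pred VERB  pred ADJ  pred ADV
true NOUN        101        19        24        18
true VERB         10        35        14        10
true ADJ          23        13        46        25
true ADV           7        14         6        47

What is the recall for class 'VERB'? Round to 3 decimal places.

0.507

recall = TP/(TP+FN).
VERB: TP=35, FN=10+14+10=34 → 35/69 = 0.5072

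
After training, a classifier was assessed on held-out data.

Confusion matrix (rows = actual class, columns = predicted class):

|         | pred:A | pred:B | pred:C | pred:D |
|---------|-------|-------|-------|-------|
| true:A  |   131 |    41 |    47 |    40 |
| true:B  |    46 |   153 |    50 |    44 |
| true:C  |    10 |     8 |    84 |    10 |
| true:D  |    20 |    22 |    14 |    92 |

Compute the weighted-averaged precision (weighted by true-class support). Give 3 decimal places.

0.598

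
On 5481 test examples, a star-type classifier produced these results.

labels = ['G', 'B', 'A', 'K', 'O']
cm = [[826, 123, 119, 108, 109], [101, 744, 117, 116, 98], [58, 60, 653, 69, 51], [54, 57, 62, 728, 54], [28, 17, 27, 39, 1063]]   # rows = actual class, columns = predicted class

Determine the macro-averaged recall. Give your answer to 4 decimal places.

0.7352

Per-class recall (TP/(TP+FN)):
  G: TP=826, FN=123+119+108+109=459 → 826/1285 = 0.64280
  B: TP=744, FN=101+117+116+98=432 → 744/1176 = 0.63265
  A: TP=653, FN=58+60+69+51=238 → 653/891 = 0.73288
  K: TP=728, FN=54+57+62+54=227 → 728/955 = 0.76230
  O: TP=1063, FN=28+17+27+39=111 → 1063/1174 = 0.90545
Macro-recall = mean = (0.64280 + 0.63265 + 0.73288 + 0.76230 + 0.90545) / 5 = 0.7352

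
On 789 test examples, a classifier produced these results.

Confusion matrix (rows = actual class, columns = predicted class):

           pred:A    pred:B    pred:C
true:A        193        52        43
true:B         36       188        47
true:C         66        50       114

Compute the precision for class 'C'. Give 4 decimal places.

0.5588

Treat 'C' as positive and all other classes as negative.
precision = TP/(TP+FP).
C: TP=114, FP=43+47=90 → 114/204 = 0.55882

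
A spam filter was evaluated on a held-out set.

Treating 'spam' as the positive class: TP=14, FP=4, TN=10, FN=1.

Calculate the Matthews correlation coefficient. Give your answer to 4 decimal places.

0.6670

MCC = (TP·TN − FP·FN) / √((TP+FP)(TP+FN)(TN+FP)(TN+FN))
Numerator = 14·10 − 4·1 = 136
Denominator = √(18·15·14·11) = √41580 = 203.9117
MCC = 136 / 203.9117 = 0.6670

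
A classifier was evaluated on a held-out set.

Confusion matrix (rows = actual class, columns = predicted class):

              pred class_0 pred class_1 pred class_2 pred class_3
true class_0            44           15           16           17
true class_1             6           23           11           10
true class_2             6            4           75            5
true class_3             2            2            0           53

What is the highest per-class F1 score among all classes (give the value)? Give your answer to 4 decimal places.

Per-class F1 score (2·TP/(2·TP+FP+FN)):
  class_0: TP=44, FP=6+6+2=14, FN=15+16+17=48 → 88/150 = 0.58667
  class_1: TP=23, FP=15+4+2=21, FN=6+11+10=27 → 46/94 = 0.48936
  class_2: TP=75, FP=16+11+0=27, FN=6+4+5=15 → 150/192 = 0.78125
  class_3: TP=53, FP=17+10+5=32, FN=2+2+0=4 → 106/142 = 0.74648
Highest is class 'class_2' with F1 score = 0.7813.

0.7813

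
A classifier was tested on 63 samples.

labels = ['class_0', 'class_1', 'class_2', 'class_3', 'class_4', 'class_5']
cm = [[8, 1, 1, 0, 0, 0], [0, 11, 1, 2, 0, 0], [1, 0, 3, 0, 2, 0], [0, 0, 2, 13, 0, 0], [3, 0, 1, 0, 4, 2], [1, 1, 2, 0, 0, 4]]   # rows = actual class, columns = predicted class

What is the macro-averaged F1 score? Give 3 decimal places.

Per-class F1 score (2·TP/(2·TP+FP+FN)):
  class_0: TP=8, FP=0+1+0+3+1=5, FN=1+1+0+0+0=2 → 16/23 = 0.6957
  class_1: TP=11, FP=1+0+0+0+1=2, FN=0+1+2+0+0=3 → 22/27 = 0.8148
  class_2: TP=3, FP=1+1+2+1+2=7, FN=1+0+0+2+0=3 → 6/16 = 0.3750
  class_3: TP=13, FP=0+2+0+0+0=2, FN=0+0+2+0+0=2 → 26/30 = 0.8667
  class_4: TP=4, FP=0+0+2+0+0=2, FN=3+0+1+0+2=6 → 8/16 = 0.5000
  class_5: TP=4, FP=0+0+0+0+2=2, FN=1+1+2+0+0=4 → 8/14 = 0.5714
Macro-F1 score = mean = (0.6957 + 0.8148 + 0.3750 + 0.8667 + 0.5000 + 0.5714) / 6 = 0.637

0.637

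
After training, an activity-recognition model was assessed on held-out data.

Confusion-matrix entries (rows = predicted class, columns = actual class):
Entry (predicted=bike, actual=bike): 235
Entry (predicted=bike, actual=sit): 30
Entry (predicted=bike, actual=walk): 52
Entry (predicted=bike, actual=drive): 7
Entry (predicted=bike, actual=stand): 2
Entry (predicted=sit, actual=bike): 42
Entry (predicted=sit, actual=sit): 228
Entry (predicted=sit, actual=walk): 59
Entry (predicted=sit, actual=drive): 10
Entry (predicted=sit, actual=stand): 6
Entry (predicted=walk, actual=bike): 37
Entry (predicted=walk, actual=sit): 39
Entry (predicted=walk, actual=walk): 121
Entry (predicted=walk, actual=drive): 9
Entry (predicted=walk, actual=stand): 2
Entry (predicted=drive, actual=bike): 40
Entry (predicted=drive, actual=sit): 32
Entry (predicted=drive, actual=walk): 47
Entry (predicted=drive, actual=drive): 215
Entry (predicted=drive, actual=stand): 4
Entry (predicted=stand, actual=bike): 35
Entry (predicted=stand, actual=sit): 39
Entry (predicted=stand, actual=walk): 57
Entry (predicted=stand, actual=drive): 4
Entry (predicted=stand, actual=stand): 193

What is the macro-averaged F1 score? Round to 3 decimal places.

Per-class F1 score (2·TP/(2·TP+FP+FN)):
  bike: TP=235, FP=30+52+7+2=91, FN=42+37+40+35=154 → 470/715 = 0.6573
  sit: TP=228, FP=42+59+10+6=117, FN=30+39+32+39=140 → 456/713 = 0.6396
  walk: TP=121, FP=37+39+9+2=87, FN=52+59+47+57=215 → 242/544 = 0.4449
  drive: TP=215, FP=40+32+47+4=123, FN=7+10+9+4=30 → 430/583 = 0.7376
  stand: TP=193, FP=35+39+57+4=135, FN=2+6+2+4=14 → 386/535 = 0.7215
Macro-F1 score = mean = (0.6573 + 0.6396 + 0.4449 + 0.7376 + 0.7215) / 5 = 0.640

0.640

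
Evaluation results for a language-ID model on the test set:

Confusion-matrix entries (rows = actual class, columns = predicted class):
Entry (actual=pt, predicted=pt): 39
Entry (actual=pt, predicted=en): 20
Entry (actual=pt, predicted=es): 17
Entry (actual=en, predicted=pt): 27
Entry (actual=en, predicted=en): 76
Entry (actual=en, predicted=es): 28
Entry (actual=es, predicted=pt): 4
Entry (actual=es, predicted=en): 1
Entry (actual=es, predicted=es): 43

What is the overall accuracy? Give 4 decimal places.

0.6196

Accuracy = trace / total = (39+76+43=158) / 255 = 158/255 = 0.6196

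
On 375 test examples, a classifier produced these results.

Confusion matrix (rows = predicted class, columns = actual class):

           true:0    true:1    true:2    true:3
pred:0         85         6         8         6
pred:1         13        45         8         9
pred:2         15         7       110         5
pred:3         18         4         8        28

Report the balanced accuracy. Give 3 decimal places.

Balanced accuracy = mean of per-class recall.
  0: recall = 85/131 = 0.6489
  1: recall = 45/62 = 0.7258
  2: recall = 110/134 = 0.8209
  3: recall = 28/48 = 0.5833
Mean = (0.6489 + 0.7258 + 0.8209 + 0.5833) / 4 = 0.695

0.695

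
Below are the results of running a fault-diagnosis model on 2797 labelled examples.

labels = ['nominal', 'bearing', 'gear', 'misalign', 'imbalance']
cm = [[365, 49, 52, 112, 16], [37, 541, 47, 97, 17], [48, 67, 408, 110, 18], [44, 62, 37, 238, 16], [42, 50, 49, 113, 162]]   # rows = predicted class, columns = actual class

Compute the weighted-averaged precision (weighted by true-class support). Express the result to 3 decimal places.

Per-class precision (TP/(TP+FP)):
  nominal: TP=365, FP=49+52+112+16=229 → 365/594 = 0.6145
  bearing: TP=541, FP=37+47+97+17=198 → 541/739 = 0.7321
  gear: TP=408, FP=48+67+110+18=243 → 408/651 = 0.6267
  misalign: TP=238, FP=44+62+37+16=159 → 238/397 = 0.5995
  imbalance: TP=162, FP=42+50+49+113=254 → 162/416 = 0.3894
Weighted-precision = Σ (supportᵢ/N)·precisionᵢ with N=2797: (536/2797)·0.6145 + (769/2797)·0.7321 + (593/2797)·0.6267 + (670/2797)·0.5995 + (229/2797)·0.3894 = 0.627

0.627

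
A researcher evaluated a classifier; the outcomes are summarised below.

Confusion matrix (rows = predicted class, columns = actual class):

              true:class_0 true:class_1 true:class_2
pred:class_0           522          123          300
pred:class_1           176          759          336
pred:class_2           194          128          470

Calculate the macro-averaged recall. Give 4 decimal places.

Per-class recall (TP/(TP+FN)):
  class_0: TP=522, FN=176+194=370 → 522/892 = 0.58520
  class_1: TP=759, FN=123+128=251 → 759/1010 = 0.75149
  class_2: TP=470, FN=300+336=636 → 470/1106 = 0.42495
Macro-recall = mean = (0.58520 + 0.75149 + 0.42495) / 3 = 0.5872

0.5872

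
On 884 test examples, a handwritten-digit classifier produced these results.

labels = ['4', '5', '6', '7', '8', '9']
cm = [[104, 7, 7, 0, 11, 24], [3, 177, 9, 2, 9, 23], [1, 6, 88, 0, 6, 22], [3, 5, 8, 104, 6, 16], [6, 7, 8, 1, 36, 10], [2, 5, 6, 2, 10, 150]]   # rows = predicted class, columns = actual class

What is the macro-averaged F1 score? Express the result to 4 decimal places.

0.7218

Per-class F1 score (2·TP/(2·TP+FP+FN)):
  4: TP=104, FP=7+7+0+11+24=49, FN=3+1+3+6+2=15 → 208/272 = 0.76471
  5: TP=177, FP=3+9+2+9+23=46, FN=7+6+5+7+5=30 → 354/430 = 0.82326
  6: TP=88, FP=1+6+0+6+22=35, FN=7+9+8+8+6=38 → 176/249 = 0.70683
  7: TP=104, FP=3+5+8+6+16=38, FN=0+2+0+1+2=5 → 208/251 = 0.82869
  8: TP=36, FP=6+7+8+1+10=32, FN=11+9+6+6+10=42 → 72/146 = 0.49315
  9: TP=150, FP=2+5+6+2+10=25, FN=24+23+22+16+10=95 → 300/420 = 0.71429
Macro-F1 score = mean = (0.76471 + 0.82326 + 0.70683 + 0.82869 + 0.49315 + 0.71429) / 6 = 0.7218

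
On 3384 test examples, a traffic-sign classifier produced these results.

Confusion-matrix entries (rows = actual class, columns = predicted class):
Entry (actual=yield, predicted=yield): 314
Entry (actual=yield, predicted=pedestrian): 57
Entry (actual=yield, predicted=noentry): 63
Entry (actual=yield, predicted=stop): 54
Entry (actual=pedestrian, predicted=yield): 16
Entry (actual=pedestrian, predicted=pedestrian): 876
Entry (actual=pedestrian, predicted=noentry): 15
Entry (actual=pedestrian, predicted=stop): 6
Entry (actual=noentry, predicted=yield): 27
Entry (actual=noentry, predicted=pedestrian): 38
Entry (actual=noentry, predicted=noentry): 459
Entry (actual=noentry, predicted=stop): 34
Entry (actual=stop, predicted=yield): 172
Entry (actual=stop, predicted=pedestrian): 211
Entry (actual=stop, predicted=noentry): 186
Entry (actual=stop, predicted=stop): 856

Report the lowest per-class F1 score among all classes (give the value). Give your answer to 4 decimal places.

0.6175

Per-class F1 score (2·TP/(2·TP+FP+FN)):
  yield: TP=314, FP=16+27+172=215, FN=57+63+54=174 → 628/1017 = 0.61750
  pedestrian: TP=876, FP=57+38+211=306, FN=16+15+6=37 → 1752/2095 = 0.83628
  noentry: TP=459, FP=63+15+186=264, FN=27+38+34=99 → 918/1281 = 0.71663
  stop: TP=856, FP=54+6+34=94, FN=172+211+186=569 → 1712/2375 = 0.72084
Lowest is class 'yield' with F1 score = 0.6175.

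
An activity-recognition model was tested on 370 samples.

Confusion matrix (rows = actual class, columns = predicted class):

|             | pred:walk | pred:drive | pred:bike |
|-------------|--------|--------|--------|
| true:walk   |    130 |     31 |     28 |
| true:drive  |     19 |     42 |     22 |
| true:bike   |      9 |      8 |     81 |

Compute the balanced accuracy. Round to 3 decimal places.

Balanced accuracy = mean of per-class recall.
  walk: recall = 130/189 = 0.6878
  drive: recall = 42/83 = 0.5060
  bike: recall = 81/98 = 0.8265
Mean = (0.6878 + 0.5060 + 0.8265) / 3 = 0.673

0.673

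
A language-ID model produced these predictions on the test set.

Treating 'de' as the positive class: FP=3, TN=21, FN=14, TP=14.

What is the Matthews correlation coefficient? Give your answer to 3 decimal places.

MCC = (TP·TN − FP·FN) / √((TP+FP)(TP+FN)(TN+FP)(TN+FN))
Numerator = 14·21 − 3·14 = 252
Denominator = √(17·28·24·35) = √399840 = 632.3290
MCC = 252 / 632.3290 = 0.399

0.399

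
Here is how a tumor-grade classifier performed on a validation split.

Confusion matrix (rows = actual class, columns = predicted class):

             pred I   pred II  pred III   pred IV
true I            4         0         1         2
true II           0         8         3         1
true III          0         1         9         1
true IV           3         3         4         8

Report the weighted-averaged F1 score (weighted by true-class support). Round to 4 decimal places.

0.5973

Per-class F1 score (2·TP/(2·TP+FP+FN)):
  I: TP=4, FP=0+0+3=3, FN=0+1+2=3 → 8/14 = 0.57143
  II: TP=8, FP=0+1+3=4, FN=0+3+1=4 → 16/24 = 0.66667
  III: TP=9, FP=1+3+4=8, FN=0+1+1=2 → 18/28 = 0.64286
  IV: TP=8, FP=2+1+1=4, FN=3+3+4=10 → 16/30 = 0.53333
Weighted-F1 score = Σ (supportᵢ/N)·F1 scoreᵢ with N=48: (7/48)·0.57143 + (12/48)·0.66667 + (11/48)·0.64286 + (18/48)·0.53333 = 0.5973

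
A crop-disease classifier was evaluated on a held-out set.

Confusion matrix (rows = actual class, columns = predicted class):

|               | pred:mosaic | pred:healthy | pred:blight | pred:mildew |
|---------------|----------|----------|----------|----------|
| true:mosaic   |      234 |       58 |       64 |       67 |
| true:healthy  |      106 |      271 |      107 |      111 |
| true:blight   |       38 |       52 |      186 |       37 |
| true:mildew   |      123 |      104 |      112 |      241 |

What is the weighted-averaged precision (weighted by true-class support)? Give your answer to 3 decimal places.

Per-class precision (TP/(TP+FP)):
  mosaic: TP=234, FP=106+38+123=267 → 234/501 = 0.4671
  healthy: TP=271, FP=58+52+104=214 → 271/485 = 0.5588
  blight: TP=186, FP=64+107+112=283 → 186/469 = 0.3966
  mildew: TP=241, FP=67+111+37=215 → 241/456 = 0.5285
Weighted-precision = Σ (supportᵢ/N)·precisionᵢ with N=1911: (423/1911)·0.4671 + (595/1911)·0.5588 + (313/1911)·0.3966 + (580/1911)·0.5285 = 0.503

0.503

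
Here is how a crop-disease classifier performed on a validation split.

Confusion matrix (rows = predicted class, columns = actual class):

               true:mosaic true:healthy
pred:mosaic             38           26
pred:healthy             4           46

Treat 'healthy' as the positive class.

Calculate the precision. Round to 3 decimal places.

Precision = TP/(TP+FP) = 46/(46+4) = 46/50 = 0.920

0.920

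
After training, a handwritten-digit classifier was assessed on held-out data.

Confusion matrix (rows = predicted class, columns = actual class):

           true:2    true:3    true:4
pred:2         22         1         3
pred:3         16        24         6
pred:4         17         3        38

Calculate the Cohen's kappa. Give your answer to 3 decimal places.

0.478

Observed agreement pₒ = trace/N = 84/130 = 0.6462
Expected agreement pₑ = Σ (rowᵢ·colᵢ)/N² = (55·26 + 28·46 + 47·58)/130² = 0.3221
κ = (pₒ − pₑ)/(1 − pₑ) = (0.6462 − 0.3221)/(1 − 0.3221) = 0.478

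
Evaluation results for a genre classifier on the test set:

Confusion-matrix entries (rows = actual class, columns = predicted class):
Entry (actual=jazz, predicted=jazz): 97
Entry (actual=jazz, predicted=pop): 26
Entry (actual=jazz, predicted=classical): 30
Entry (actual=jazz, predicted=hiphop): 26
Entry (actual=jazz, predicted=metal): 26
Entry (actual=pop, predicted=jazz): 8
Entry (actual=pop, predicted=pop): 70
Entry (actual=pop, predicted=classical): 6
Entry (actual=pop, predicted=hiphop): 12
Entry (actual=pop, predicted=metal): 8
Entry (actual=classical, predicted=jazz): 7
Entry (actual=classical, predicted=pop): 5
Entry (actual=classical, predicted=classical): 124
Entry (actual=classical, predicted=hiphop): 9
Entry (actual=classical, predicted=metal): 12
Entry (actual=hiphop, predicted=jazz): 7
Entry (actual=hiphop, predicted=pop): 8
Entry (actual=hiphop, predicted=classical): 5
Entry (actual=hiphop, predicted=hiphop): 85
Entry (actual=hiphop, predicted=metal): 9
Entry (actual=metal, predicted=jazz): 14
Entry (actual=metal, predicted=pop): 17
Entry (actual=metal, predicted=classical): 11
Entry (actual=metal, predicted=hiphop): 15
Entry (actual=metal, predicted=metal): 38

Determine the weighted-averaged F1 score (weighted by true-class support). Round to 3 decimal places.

0.608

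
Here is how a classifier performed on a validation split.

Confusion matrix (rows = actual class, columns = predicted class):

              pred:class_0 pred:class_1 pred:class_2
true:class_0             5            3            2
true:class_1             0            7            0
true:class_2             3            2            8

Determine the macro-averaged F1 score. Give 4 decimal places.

0.6627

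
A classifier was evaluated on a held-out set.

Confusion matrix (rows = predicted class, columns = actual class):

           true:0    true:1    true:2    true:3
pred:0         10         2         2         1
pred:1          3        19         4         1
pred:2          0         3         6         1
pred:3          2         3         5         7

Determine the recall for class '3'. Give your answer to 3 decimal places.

0.700

Treat '3' as positive and all other classes as negative.
recall = TP/(TP+FN).
3: TP=7, FN=1+1+1=3 → 7/10 = 0.7000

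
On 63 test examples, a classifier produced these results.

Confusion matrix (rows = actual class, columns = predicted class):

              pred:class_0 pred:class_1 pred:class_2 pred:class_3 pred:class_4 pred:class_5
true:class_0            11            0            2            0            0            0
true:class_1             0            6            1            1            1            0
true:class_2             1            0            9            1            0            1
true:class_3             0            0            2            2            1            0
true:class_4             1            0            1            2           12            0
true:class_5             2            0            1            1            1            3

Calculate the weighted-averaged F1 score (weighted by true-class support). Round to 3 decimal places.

Per-class F1 score (2·TP/(2·TP+FP+FN)):
  class_0: TP=11, FP=0+1+0+1+2=4, FN=0+2+0+0+0=2 → 22/28 = 0.7857
  class_1: TP=6, FP=0+0+0+0+0=0, FN=0+1+1+1+0=3 → 12/15 = 0.8000
  class_2: TP=9, FP=2+1+2+1+1=7, FN=1+0+1+0+1=3 → 18/28 = 0.6429
  class_3: TP=2, FP=0+1+1+2+1=5, FN=0+0+2+1+0=3 → 4/12 = 0.3333
  class_4: TP=12, FP=0+1+0+1+1=3, FN=1+0+1+2+0=4 → 24/31 = 0.7742
  class_5: TP=3, FP=0+0+1+0+0=1, FN=2+0+1+1+1=5 → 6/12 = 0.5000
Weighted-F1 score = Σ (supportᵢ/N)·F1 scoreᵢ with N=63: (13/63)·0.7857 + (9/63)·0.8000 + (12/63)·0.6429 + (5/63)·0.3333 + (16/63)·0.7742 + (8/63)·0.5000 = 0.685

0.685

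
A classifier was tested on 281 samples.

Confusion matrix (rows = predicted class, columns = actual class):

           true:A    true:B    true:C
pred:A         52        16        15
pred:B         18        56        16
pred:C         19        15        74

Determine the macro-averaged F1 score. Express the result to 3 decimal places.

Per-class F1 score (2·TP/(2·TP+FP+FN)):
  A: TP=52, FP=16+15=31, FN=18+19=37 → 104/172 = 0.6047
  B: TP=56, FP=18+16=34, FN=16+15=31 → 112/177 = 0.6328
  C: TP=74, FP=19+15=34, FN=15+16=31 → 148/213 = 0.6948
Macro-F1 score = mean = (0.6047 + 0.6328 + 0.6948) / 3 = 0.644

0.644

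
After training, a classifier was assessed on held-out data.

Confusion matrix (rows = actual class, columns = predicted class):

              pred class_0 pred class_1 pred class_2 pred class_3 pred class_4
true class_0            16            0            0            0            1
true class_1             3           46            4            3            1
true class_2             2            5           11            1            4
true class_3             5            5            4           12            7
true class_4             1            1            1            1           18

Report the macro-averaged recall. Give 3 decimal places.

Per-class recall (TP/(TP+FN)):
  class_0: TP=16, FN=0+0+0+1=1 → 16/17 = 0.9412
  class_1: TP=46, FN=3+4+3+1=11 → 46/57 = 0.8070
  class_2: TP=11, FN=2+5+1+4=12 → 11/23 = 0.4783
  class_3: TP=12, FN=5+5+4+7=21 → 12/33 = 0.3636
  class_4: TP=18, FN=1+1+1+1=4 → 18/22 = 0.8182
Macro-recall = mean = (0.9412 + 0.8070 + 0.4783 + 0.3636 + 0.8182) / 5 = 0.682

0.682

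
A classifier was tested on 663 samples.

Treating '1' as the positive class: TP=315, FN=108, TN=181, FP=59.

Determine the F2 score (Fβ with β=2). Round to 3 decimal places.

Fβ = (1+β²)·TP / ((1+β²)·TP + β²·FN + FP), with β²=4
= 5·315 / (5·315 + 4·108 + 59) = 0.762

0.762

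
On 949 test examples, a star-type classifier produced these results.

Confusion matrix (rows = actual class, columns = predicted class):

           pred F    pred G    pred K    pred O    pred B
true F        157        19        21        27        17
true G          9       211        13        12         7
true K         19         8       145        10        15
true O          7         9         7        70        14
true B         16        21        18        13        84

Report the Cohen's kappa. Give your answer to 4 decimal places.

Observed agreement pₒ = trace/N = 667/949 = 0.70285
Expected agreement pₑ = Σ (rowᵢ·colᵢ)/N² = (241·208 + 252·268 + 197·204 + 107·132 + 152·137)/949² = 0.21408
κ = (pₒ − pₑ)/(1 − pₑ) = (0.70285 − 0.21408)/(1 − 0.21408) = 0.6219

0.6219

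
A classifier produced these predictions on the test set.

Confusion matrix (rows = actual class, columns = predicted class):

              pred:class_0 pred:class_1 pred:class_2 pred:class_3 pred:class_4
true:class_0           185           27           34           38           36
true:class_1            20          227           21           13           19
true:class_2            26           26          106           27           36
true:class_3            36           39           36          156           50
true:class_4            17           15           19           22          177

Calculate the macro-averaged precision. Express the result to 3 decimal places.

0.598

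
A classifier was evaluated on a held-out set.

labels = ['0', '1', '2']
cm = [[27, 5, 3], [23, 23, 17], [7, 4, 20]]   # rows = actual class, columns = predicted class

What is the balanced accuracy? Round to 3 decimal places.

0.594

Balanced accuracy = mean of per-class recall.
  0: recall = 27/35 = 0.7714
  1: recall = 23/63 = 0.3651
  2: recall = 20/31 = 0.6452
Mean = (0.7714 + 0.3651 + 0.6452) / 3 = 0.594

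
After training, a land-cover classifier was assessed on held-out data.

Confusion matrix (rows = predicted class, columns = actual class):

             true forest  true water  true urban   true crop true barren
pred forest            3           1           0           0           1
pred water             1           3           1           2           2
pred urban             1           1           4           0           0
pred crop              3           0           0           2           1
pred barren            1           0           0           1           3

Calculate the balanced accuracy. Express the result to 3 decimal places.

0.512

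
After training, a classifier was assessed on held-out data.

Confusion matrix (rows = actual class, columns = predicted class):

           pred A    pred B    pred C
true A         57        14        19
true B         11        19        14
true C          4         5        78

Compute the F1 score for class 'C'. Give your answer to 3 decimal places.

0.788

One-vs-rest for 'C': TP = diagonal; FP = other classes predicted 'C'; FN = 'C' predicted as other.
F1 score = 2·TP/(2·TP+FP+FN).
C: TP=78, FP=19+14=33, FN=4+5=9 → 156/198 = 0.7879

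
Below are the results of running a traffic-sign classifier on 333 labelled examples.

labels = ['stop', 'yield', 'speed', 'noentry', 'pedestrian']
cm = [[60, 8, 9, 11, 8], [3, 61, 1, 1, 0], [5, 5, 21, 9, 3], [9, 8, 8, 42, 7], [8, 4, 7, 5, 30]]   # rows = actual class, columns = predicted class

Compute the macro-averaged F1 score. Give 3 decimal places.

Per-class F1 score (2·TP/(2·TP+FP+FN)):
  stop: TP=60, FP=3+5+9+8=25, FN=8+9+11+8=36 → 120/181 = 0.6630
  yield: TP=61, FP=8+5+8+4=25, FN=3+1+1+0=5 → 122/152 = 0.8026
  speed: TP=21, FP=9+1+8+7=25, FN=5+5+9+3=22 → 42/89 = 0.4719
  noentry: TP=42, FP=11+1+9+5=26, FN=9+8+8+7=32 → 84/142 = 0.5915
  pedestrian: TP=30, FP=8+0+3+7=18, FN=8+4+7+5=24 → 60/102 = 0.5882
Macro-F1 score = mean = (0.6630 + 0.8026 + 0.4719 + 0.5915 + 0.5882) / 5 = 0.623

0.623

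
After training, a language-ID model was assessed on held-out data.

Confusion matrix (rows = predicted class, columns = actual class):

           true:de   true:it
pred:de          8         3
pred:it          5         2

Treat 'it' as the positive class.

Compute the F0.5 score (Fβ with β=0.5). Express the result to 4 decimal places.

Fβ = (1+β²)·TP / ((1+β²)·TP + β²·FN + FP), with β²=1/4
= 1.25·2 / (1.25·2 + 0.25·3 + 5) = 0.3030

0.3030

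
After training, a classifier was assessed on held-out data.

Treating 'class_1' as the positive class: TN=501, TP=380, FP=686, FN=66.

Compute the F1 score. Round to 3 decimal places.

0.503

Precision = TP/(TP+FP) = 380/1066 = 0.3565
Recall = TP/(TP+FN) = 380/446 = 0.8520
F1 = 2·TP/(2·TP+FP+FN) = 760/1512 = 0.503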